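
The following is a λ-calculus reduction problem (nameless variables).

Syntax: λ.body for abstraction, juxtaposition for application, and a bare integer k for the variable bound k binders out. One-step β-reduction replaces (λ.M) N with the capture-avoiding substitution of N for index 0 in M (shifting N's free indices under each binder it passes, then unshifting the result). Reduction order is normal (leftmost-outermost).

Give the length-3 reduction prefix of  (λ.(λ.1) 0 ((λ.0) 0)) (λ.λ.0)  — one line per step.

  start: (λ.(λ.1) 0 ((λ.0) 0)) (λ.λ.0)
  [1] (λ.λ.λ.0) (λ.λ.0) ((λ.0) (λ.λ.0))
  [2] (λ.λ.0) ((λ.0) (λ.λ.0))
  [3] λ.0

Answer: after 3 steps: λ.0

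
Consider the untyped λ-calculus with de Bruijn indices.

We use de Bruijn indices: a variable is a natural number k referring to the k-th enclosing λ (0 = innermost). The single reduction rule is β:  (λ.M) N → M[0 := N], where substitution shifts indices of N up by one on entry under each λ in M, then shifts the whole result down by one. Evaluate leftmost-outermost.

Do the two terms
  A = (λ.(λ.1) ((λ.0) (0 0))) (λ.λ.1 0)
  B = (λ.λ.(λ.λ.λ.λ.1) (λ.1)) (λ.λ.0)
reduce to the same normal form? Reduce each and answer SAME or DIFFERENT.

Answer: DIFFERENT — A ⇓ λ.λ.1 0, B ⇓ λ.λ.λ.λ.1

Working:
Term A:
  start: (λ.(λ.1) ((λ.0) (0 0))) (λ.λ.1 0)
  →1  (λ.λ.λ.1 0) ((λ.0) ((λ.λ.1 0) (λ.λ.1 0)))
  →2  λ.λ.1 0

Term B:
  start: (λ.λ.(λ.λ.λ.λ.1) (λ.1)) (λ.λ.0)
  →1  λ.(λ.λ.λ.λ.1) (λ.1)
  →2  λ.λ.λ.λ.1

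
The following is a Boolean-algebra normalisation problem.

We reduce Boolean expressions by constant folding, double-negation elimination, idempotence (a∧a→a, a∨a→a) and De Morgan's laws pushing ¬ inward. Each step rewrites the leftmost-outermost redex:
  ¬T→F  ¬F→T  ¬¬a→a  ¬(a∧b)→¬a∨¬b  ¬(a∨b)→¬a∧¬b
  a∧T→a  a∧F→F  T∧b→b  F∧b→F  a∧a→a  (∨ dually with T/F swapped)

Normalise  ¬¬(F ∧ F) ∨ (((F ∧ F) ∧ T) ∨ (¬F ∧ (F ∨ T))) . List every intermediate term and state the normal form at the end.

Answer: normal form = T  (in 9 steps)

Working:
  start: ¬¬(F ∧ F) ∨ (((F ∧ F) ∧ T) ∨ (¬F ∧ (F ∨ T)))
  →1  (F ∧ F) ∨ (((F ∧ F) ∧ T) ∨ (¬F ∧ (F ∨ T)))
  →2  F ∨ (((F ∧ F) ∧ T) ∨ (¬F ∧ (F ∨ T)))
  →3  ((F ∧ F) ∧ T) ∨ (¬F ∧ (F ∨ T))
  →4  (F ∧ F) ∨ (¬F ∧ (F ∨ T))
  →5  F ∨ (¬F ∧ (F ∨ T))
  →6  ¬F ∧ (F ∨ T)
  →7  T ∧ (F ∨ T)
  →8  F ∨ T
  →9  T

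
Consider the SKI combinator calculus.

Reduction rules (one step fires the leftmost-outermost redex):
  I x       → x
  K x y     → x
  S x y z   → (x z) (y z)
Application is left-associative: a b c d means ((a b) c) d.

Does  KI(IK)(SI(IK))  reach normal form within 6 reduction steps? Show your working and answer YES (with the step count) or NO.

  start: KI(IK)(SI(IK))
  →1  I(SI(IK))
  →2  SI(IK)
  →3  SIK

Answer: YES — reaches normal form SIK in 3 ≤ 6 steps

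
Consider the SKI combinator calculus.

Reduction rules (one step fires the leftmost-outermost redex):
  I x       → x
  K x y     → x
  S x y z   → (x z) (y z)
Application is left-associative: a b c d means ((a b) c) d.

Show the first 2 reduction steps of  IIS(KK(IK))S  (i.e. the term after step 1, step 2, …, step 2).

Answer: after 2 steps: S(KK(IK))S

Derivation:
  start: IIS(KK(IK))S
  →1  IS(KK(IK))S
  →2  S(KK(IK))S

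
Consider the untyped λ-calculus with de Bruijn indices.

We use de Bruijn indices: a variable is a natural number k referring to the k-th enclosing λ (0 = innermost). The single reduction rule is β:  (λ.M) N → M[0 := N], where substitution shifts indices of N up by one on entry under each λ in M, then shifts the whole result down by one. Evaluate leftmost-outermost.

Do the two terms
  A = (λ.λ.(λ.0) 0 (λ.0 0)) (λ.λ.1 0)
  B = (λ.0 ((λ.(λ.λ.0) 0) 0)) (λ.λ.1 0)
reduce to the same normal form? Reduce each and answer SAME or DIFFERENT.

Answer: DIFFERENT — A ⇓ λ.0 (λ.0 0), B ⇓ λ.0

Derivation:
Term A:
  start: (λ.λ.(λ.0) 0 (λ.0 0)) (λ.λ.1 0)
  [1] λ.(λ.0) 0 (λ.0 0)
  [2] λ.0 (λ.0 0)

Term B:
  start: (λ.0 ((λ.(λ.λ.0) 0) 0)) (λ.λ.1 0)
  [1] (λ.λ.1 0) ((λ.(λ.λ.0) 0) (λ.λ.1 0))
  [2] λ.(λ.(λ.λ.0) 0) (λ.λ.1 0) 0
  [3] λ.(λ.λ.0) (λ.λ.1 0) 0
  [4] λ.(λ.0) 0
  [5] λ.0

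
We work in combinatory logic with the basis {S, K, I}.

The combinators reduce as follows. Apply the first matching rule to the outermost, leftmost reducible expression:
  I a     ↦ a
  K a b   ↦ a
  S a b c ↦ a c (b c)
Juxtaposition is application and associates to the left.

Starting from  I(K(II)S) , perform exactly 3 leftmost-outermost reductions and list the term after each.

  start: I(K(II)S)
  step 1: K(II)S
  step 2: II
  step 3: I

Answer: after 3 steps: I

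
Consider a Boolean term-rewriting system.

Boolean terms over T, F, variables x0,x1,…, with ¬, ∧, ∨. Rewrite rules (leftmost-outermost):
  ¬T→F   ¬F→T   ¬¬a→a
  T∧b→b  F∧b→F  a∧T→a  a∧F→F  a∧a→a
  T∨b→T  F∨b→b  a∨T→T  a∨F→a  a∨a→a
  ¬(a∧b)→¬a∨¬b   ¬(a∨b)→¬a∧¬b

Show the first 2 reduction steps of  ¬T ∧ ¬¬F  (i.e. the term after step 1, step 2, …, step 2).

  start: ¬T ∧ ¬¬F
  step 1: F ∧ ¬¬F
  step 2: F

Answer: after 2 steps: F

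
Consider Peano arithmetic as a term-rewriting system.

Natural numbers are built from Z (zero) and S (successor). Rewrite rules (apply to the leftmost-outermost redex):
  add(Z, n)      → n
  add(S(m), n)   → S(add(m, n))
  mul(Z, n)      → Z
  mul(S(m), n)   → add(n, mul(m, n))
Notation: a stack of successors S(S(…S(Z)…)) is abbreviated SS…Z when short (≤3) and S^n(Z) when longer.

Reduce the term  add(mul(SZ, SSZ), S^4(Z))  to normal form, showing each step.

Answer: normal form = S^6(Z)  (in 8 steps)

Derivation:
  start: add(mul(SZ, SSZ), S^4(Z))
  →1  add(add(SSZ, mul(Z, SSZ)), S^4(Z))
  →2  add(S(add(SZ, mul(Z, SSZ))), S^4(Z))
  →3  S(add(add(SZ, mul(Z, SSZ)), S^4(Z)))
  →4  S(add(S(add(Z, mul(Z, SSZ))), S^4(Z)))
  →5  S(S(add(add(Z, mul(Z, SSZ)), S^4(Z))))
  →6  S(S(add(mul(Z, SSZ), S^4(Z))))
  →7  S(S(add(Z, S^4(Z))))
  →8  S^6(Z)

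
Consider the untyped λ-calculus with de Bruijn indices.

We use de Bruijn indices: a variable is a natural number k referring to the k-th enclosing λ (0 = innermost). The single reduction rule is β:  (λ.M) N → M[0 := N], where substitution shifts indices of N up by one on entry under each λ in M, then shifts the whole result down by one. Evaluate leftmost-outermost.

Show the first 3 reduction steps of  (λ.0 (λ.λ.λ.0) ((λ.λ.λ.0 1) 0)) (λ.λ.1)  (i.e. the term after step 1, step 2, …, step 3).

Answer: after 3 steps: λ.λ.λ.0

Reduction:
  start: (λ.0 (λ.λ.λ.0) ((λ.λ.λ.0 1) 0)) (λ.λ.1)
  step 1: (λ.λ.1) (λ.λ.λ.0) ((λ.λ.λ.0 1) (λ.λ.1))
  step 2: (λ.λ.λ.λ.0) ((λ.λ.λ.0 1) (λ.λ.1))
  step 3: λ.λ.λ.0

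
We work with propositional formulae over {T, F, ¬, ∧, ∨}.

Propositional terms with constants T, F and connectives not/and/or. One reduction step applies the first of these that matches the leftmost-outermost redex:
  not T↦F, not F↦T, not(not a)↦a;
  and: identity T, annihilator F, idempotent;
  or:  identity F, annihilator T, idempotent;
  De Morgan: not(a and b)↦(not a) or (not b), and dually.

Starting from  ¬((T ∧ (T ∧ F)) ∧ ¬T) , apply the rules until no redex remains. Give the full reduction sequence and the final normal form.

  start: ¬((T ∧ (T ∧ F)) ∧ ¬T)
  [1] ¬(T ∧ (T ∧ F)) ∨ ¬¬T
  [2] (¬T ∨ ¬(T ∧ F)) ∨ ¬¬T
  [3] (F ∨ ¬(T ∧ F)) ∨ ¬¬T
  [4] ¬(T ∧ F) ∨ ¬¬T
  [5] (¬T ∨ ¬F) ∨ ¬¬T
  [6] (F ∨ ¬F) ∨ ¬¬T
  [7] ¬F ∨ ¬¬T
  [8] T ∨ ¬¬T
  [9] T

Answer: normal form = T  (in 9 steps)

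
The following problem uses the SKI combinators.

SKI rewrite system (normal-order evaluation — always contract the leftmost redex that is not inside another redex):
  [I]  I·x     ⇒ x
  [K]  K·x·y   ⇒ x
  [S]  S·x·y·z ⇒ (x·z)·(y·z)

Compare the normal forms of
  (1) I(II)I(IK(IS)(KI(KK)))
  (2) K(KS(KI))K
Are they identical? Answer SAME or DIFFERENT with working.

Answer: SAME — A ⇓ S, B ⇓ S

Derivation:
Term A:
  start: I(II)I(IK(IS)(KI(KK)))
  →1  III(IK(IS)(KI(KK)))
  →2  II(IK(IS)(KI(KK)))
  →3  I(IK(IS)(KI(KK)))
  →4  IK(IS)(KI(KK))
  →5  K(IS)(KI(KK))
  →6  IS
  →7  S

Term B:
  start: K(KS(KI))K
  →1  KS(KI)
  →2  S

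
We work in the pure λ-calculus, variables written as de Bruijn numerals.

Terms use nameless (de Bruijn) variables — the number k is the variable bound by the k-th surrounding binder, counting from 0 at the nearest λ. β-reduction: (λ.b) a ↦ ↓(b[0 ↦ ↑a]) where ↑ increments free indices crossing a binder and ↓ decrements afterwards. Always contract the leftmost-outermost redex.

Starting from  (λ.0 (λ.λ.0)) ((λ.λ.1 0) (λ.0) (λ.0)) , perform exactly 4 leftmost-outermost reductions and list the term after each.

Answer: after 4 steps: (λ.0) (λ.λ.0)

Working:
  start: (λ.0 (λ.λ.0)) ((λ.λ.1 0) (λ.0) (λ.0))
  →1  (λ.λ.1 0) (λ.0) (λ.0) (λ.λ.0)
  →2  (λ.(λ.0) 0) (λ.0) (λ.λ.0)
  →3  (λ.0) (λ.0) (λ.λ.0)
  →4  (λ.0) (λ.λ.0)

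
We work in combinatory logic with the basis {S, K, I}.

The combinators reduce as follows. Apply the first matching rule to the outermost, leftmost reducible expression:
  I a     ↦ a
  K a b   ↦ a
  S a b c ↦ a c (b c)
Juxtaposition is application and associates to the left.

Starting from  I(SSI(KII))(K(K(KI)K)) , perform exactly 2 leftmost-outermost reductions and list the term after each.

  start: I(SSI(KII))(K(K(KI)K))
  [1] SSI(KII)(K(K(KI)K))
  [2] S(KII)(I(KII))(K(K(KI)K))

Answer: after 2 steps: S(KII)(I(KII))(K(K(KI)K))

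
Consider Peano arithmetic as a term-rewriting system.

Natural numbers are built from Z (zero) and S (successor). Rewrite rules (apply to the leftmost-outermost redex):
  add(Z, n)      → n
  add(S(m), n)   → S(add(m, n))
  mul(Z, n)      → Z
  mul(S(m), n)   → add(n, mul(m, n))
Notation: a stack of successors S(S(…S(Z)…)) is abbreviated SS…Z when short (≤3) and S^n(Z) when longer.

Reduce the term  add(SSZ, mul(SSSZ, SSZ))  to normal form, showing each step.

  start: add(SSZ, mul(SSSZ, SSZ))
  [1] S(add(SZ, mul(SSSZ, SSZ)))
  [2] S(S(add(Z, mul(SSSZ, SSZ))))
  [3] S(S(mul(SSSZ, SSZ)))
  [4] S(S(add(SSZ, mul(SSZ, SSZ))))
  [5] S(S(S(add(SZ, mul(SSZ, SSZ)))))
  [6] S(S(S(S(add(Z, mul(SSZ, SSZ))))))
  [7] S(S(S(S(mul(SSZ, SSZ)))))
  [8] S(S(S(S(add(SSZ, mul(SZ, SSZ))))))
  [9] S(S(S(S(S(add(SZ, mul(SZ, SSZ)))))))
  [10] S(S(S(S(S(S(add(Z, mul(SZ, SSZ))))))))
  [11] S(S(S(S(S(S(mul(SZ, SSZ)))))))
  [12] S(S(S(S(S(S(add(SSZ, mul(Z, SSZ))))))))
  [13] S(S(S(S(S(S(S(add(SZ, mul(Z, SSZ)))))))))
  [14] S(S(S(S(S(S(S(S(add(Z, mul(Z, SSZ))))))))))
  [15] S(S(S(S(S(S(S(S(mul(Z, SSZ)))))))))
  [16] S^8(Z)

Answer: normal form = S^8(Z)  (in 16 steps)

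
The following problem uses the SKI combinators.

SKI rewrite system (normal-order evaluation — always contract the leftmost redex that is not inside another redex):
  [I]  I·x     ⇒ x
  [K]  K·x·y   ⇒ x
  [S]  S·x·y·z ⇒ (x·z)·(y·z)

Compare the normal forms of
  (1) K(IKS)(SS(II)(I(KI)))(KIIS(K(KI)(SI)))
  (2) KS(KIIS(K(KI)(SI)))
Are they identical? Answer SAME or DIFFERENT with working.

Term A:
  start: K(IKS)(SS(II)(I(KI)))(KIIS(K(KI)(SI)))
  →1  IKS(KIIS(K(KI)(SI)))
  →2  KS(KIIS(K(KI)(SI)))
  →3  S

Term B:
  start: KS(KIIS(K(KI)(SI)))
  →1  S

Answer: SAME — A ⇓ S, B ⇓ S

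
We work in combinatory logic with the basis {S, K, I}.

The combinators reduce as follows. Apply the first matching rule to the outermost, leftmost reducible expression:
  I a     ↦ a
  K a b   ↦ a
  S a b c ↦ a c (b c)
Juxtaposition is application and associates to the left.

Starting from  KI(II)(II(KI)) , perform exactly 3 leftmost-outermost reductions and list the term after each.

  start: KI(II)(II(KI))
  step 1: I(II(KI))
  step 2: II(KI)
  step 3: I(KI)

Answer: after 3 steps: I(KI)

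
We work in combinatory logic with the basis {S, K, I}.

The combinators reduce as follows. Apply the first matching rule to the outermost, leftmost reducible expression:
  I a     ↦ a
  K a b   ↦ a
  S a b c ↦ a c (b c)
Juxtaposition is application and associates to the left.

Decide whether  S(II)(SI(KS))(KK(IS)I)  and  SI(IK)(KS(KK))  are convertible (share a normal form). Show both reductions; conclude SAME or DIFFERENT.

Term A:
  start: S(II)(SI(KS))(KK(IS)I)
  [1] II(KK(IS)I)(SI(KS)(KK(IS)I))
  [2] I(KK(IS)I)(SI(KS)(KK(IS)I))
  [3] KK(IS)I(SI(KS)(KK(IS)I))
  [4] KI(SI(KS)(KK(IS)I))
  [5] I

Term B:
  start: SI(IK)(KS(KK))
  [1] I(KS(KK))(IK(KS(KK)))
  [2] KS(KK)(IK(KS(KK)))
  [3] S(IK(KS(KK)))
  [4] S(K(KS(KK)))
  [5] S(KS)

Answer: DIFFERENT — A ⇓ I, B ⇓ S(KS)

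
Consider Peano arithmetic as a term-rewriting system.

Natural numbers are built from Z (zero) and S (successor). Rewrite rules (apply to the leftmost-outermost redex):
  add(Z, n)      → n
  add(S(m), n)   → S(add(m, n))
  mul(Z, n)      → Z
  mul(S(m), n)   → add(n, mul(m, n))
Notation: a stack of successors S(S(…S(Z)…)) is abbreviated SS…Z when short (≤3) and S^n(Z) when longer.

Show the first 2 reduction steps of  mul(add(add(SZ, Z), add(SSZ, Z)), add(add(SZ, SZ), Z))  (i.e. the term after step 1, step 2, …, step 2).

  start: mul(add(add(SZ, Z), add(SSZ, Z)), add(add(SZ, SZ), Z))
  →1  mul(add(S(add(Z, Z)), add(SSZ, Z)), add(add(SZ, SZ), Z))
  →2  mul(S(add(add(Z, Z), add(SSZ, Z))), add(add(SZ, SZ), Z))

Answer: after 2 steps: mul(S(add(add(Z, Z), add(SSZ, Z))), add(add(SZ, SZ), Z))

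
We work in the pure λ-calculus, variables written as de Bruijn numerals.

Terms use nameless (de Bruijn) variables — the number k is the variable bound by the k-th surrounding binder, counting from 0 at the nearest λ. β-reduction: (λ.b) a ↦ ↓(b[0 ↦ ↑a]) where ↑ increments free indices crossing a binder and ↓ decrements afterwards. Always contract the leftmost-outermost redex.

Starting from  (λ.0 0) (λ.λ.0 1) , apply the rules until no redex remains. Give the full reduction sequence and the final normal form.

  start: (λ.0 0) (λ.λ.0 1)
  [1] (λ.λ.0 1) (λ.λ.0 1)
  [2] λ.0 (λ.λ.0 1)

Answer: normal form = λ.0 (λ.λ.0 1)  (in 2 steps)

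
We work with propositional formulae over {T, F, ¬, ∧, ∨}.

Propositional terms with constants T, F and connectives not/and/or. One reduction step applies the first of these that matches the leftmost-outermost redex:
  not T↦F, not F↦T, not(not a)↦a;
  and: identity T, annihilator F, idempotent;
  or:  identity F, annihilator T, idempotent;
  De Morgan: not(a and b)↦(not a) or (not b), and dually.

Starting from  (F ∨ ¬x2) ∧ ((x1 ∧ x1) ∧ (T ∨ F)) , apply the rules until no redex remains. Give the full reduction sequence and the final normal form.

Answer: normal form = ¬x2 ∧ x1  (in 4 steps)

Reduction:
  start: (F ∨ ¬x2) ∧ ((x1 ∧ x1) ∧ (T ∨ F))
  →1  ¬x2 ∧ ((x1 ∧ x1) ∧ (T ∨ F))
  →2  ¬x2 ∧ (x1 ∧ (T ∨ F))
  →3  ¬x2 ∧ (x1 ∧ T)
  →4  ¬x2 ∧ x1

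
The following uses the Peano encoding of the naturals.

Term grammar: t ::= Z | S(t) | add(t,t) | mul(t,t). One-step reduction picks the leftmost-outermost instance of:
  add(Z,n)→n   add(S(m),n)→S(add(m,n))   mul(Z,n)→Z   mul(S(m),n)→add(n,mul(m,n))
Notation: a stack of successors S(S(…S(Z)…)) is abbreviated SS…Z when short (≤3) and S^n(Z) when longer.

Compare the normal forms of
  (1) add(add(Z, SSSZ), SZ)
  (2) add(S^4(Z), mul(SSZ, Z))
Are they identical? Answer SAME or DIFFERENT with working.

Term A:
  start: add(add(Z, SSSZ), SZ)
  [1] add(SSSZ, SZ)
  [2] S(add(SSZ, SZ))
  [3] S(S(add(SZ, SZ)))
  [4] S(S(S(add(Z, SZ))))
  [5] S^4(Z)

Term B:
  start: add(S^4(Z), mul(SSZ, Z))
  [1] S(add(SSSZ, mul(SSZ, Z)))
  [2] S(S(add(SSZ, mul(SSZ, Z))))
  [3] S(S(S(add(SZ, mul(SSZ, Z)))))
  [4] S(S(S(S(add(Z, mul(SSZ, Z))))))
  [5] S(S(S(S(mul(SSZ, Z)))))
  [6] S(S(S(S(add(Z, mul(SZ, Z))))))
  [7] S(S(S(S(mul(SZ, Z)))))
  [8] S(S(S(S(add(Z, mul(Z, Z))))))
  [9] S(S(S(S(mul(Z, Z)))))
  [10] S^4(Z)

Answer: SAME — A ⇓ S^4(Z), B ⇓ S^4(Z)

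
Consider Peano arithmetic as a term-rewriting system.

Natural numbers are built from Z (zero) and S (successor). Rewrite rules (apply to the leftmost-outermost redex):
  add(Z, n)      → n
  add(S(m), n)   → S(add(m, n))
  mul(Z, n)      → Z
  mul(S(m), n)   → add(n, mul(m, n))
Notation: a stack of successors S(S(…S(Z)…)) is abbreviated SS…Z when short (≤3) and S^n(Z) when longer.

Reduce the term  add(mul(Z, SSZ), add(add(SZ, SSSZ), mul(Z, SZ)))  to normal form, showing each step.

  start: add(mul(Z, SSZ), add(add(SZ, SSSZ), mul(Z, SZ)))
  step 1: add(Z, add(add(SZ, SSSZ), mul(Z, SZ)))
  step 2: add(add(SZ, SSSZ), mul(Z, SZ))
  step 3: add(S(add(Z, SSSZ)), mul(Z, SZ))
  step 4: S(add(add(Z, SSSZ), mul(Z, SZ)))
  step 5: S(add(SSSZ, mul(Z, SZ)))
  step 6: S(S(add(SSZ, mul(Z, SZ))))
  step 7: S(S(S(add(SZ, mul(Z, SZ)))))
  step 8: S(S(S(S(add(Z, mul(Z, SZ))))))
  step 9: S(S(S(S(mul(Z, SZ)))))
  step 10: S^4(Z)

Answer: normal form = S^4(Z)  (in 10 steps)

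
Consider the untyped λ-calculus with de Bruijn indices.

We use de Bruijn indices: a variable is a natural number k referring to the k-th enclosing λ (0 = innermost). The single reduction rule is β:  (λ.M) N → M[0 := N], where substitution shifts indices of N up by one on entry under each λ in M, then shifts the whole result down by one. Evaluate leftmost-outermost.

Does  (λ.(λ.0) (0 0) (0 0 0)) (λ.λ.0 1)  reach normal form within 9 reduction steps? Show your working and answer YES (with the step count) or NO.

  start: (λ.(λ.0) (0 0) (0 0 0)) (λ.λ.0 1)
  step 1: (λ.0) ((λ.λ.0 1) (λ.λ.0 1)) ((λ.λ.0 1) (λ.λ.0 1) (λ.λ.0 1))
  step 2: (λ.λ.0 1) (λ.λ.0 1) ((λ.λ.0 1) (λ.λ.0 1) (λ.λ.0 1))
  step 3: (λ.0 (λ.λ.0 1)) ((λ.λ.0 1) (λ.λ.0 1) (λ.λ.0 1))
  step 4: (λ.λ.0 1) (λ.λ.0 1) (λ.λ.0 1) (λ.λ.0 1)
  step 5: (λ.0 (λ.λ.0 1)) (λ.λ.0 1) (λ.λ.0 1)
  step 6: (λ.λ.0 1) (λ.λ.0 1) (λ.λ.0 1)
  step 7: (λ.0 (λ.λ.0 1)) (λ.λ.0 1)
  step 8: (λ.λ.0 1) (λ.λ.0 1)
  step 9: λ.0 (λ.λ.0 1)

Answer: YES — reaches normal form λ.0 (λ.λ.0 1) in 9 ≤ 9 steps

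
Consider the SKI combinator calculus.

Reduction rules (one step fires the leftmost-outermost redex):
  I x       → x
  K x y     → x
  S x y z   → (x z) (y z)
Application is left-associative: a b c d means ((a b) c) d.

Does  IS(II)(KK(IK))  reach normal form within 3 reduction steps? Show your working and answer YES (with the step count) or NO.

Answer: YES — reaches normal form SIK in 3 ≤ 3 steps

Reduction:
  start: IS(II)(KK(IK))
  [1] S(II)(KK(IK))
  [2] SI(KK(IK))
  [3] SIK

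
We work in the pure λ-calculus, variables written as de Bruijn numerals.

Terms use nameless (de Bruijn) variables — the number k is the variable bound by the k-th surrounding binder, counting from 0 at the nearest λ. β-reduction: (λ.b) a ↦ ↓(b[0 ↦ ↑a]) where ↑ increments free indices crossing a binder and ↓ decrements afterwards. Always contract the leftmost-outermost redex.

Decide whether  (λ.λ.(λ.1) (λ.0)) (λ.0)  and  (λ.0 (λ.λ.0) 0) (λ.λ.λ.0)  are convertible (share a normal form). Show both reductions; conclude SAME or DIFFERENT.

Term A:
  start: (λ.λ.(λ.1) (λ.0)) (λ.0)
  [1] λ.(λ.1) (λ.0)
  [2] λ.0

Term B:
  start: (λ.0 (λ.λ.0) 0) (λ.λ.λ.0)
  [1] (λ.λ.λ.0) (λ.λ.0) (λ.λ.λ.0)
  [2] (λ.λ.0) (λ.λ.λ.0)
  [3] λ.0

Answer: SAME — A ⇓ λ.0, B ⇓ λ.0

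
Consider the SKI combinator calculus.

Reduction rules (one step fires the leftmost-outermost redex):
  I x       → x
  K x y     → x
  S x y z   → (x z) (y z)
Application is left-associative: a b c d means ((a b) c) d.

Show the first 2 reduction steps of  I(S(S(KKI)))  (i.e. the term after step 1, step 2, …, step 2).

  start: I(S(S(KKI)))
  →1  S(S(KKI))
  →2  S(SK)

Answer: after 2 steps: S(SK)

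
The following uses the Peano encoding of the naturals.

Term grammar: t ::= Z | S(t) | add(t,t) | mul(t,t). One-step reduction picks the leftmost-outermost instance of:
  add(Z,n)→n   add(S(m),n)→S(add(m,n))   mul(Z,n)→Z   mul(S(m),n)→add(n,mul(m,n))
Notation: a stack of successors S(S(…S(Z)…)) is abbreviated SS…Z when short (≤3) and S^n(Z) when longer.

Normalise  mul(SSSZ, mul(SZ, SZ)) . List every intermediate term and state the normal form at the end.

Answer: normal form = SSSZ  (in 22 steps)

Reduction:
  start: mul(SSSZ, mul(SZ, SZ))
  →1  add(mul(SZ, SZ), mul(SSZ, mul(SZ, SZ)))
  →2  add(add(SZ, mul(Z, SZ)), mul(SSZ, mul(SZ, SZ)))
  →3  add(S(add(Z, mul(Z, SZ))), mul(SSZ, mul(SZ, SZ)))
  →4  S(add(add(Z, mul(Z, SZ)), mul(SSZ, mul(SZ, SZ))))
  →5  S(add(mul(Z, SZ), mul(SSZ, mul(SZ, SZ))))
  →6  S(add(Z, mul(SSZ, mul(SZ, SZ))))
  →7  S(mul(SSZ, mul(SZ, SZ)))
  →8  S(add(mul(SZ, SZ), mul(SZ, mul(SZ, SZ))))
  →9  S(add(add(SZ, mul(Z, SZ)), mul(SZ, mul(SZ, SZ))))
  →10  S(add(S(add(Z, mul(Z, SZ))), mul(SZ, mul(SZ, SZ))))
  →11  S(S(add(add(Z, mul(Z, SZ)), mul(SZ, mul(SZ, SZ)))))
  →12  S(S(add(mul(Z, SZ), mul(SZ, mul(SZ, SZ)))))
  →13  S(S(add(Z, mul(SZ, mul(SZ, SZ)))))
  →14  S(S(mul(SZ, mul(SZ, SZ))))
  →15  S(S(add(mul(SZ, SZ), mul(Z, mul(SZ, SZ)))))
  →16  S(S(add(add(SZ, mul(Z, SZ)), mul(Z, mul(SZ, SZ)))))
  →17  S(S(add(S(add(Z, mul(Z, SZ))), mul(Z, mul(SZ, SZ)))))
  →18  S(S(S(add(add(Z, mul(Z, SZ)), mul(Z, mul(SZ, SZ))))))
  →19  S(S(S(add(mul(Z, SZ), mul(Z, mul(SZ, SZ))))))
  →20  S(S(S(add(Z, mul(Z, mul(SZ, SZ))))))
  →21  S(S(S(mul(Z, mul(SZ, SZ)))))
  →22  SSSZ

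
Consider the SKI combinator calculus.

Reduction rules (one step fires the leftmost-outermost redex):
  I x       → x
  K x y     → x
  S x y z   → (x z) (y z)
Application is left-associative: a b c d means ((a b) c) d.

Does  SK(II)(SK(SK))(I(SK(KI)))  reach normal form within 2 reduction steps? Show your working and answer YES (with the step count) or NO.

  start: SK(II)(SK(SK))(I(SK(KI)))
  →1  K(SK(SK))(II(SK(SK)))(I(SK(KI)))
  →2  SK(SK)(I(SK(KI)))

Answer: NO — after 2 steps the term is SK(SK)(I(SK(KI))), not yet normal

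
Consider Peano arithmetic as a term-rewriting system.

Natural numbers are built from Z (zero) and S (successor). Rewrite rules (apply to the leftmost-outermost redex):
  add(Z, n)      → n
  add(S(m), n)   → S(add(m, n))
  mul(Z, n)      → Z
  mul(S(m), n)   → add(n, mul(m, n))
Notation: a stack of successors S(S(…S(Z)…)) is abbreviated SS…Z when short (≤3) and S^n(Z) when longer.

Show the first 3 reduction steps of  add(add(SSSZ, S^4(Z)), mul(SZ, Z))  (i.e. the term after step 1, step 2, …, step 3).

  start: add(add(SSSZ, S^4(Z)), mul(SZ, Z))
  [1] add(S(add(SSZ, S^4(Z))), mul(SZ, Z))
  [2] S(add(add(SSZ, S^4(Z)), mul(SZ, Z)))
  [3] S(add(S(add(SZ, S^4(Z))), mul(SZ, Z)))

Answer: after 3 steps: S(add(S(add(SZ, S^4(Z))), mul(SZ, Z)))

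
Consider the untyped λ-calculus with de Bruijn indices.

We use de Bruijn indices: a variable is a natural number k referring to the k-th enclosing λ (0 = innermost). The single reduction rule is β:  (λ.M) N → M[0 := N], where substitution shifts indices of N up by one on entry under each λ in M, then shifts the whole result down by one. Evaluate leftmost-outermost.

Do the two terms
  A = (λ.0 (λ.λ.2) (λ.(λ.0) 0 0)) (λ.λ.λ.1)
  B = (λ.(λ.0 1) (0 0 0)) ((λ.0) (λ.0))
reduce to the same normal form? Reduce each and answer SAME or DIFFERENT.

Term A:
  start: (λ.0 (λ.λ.2) (λ.(λ.0) 0 0)) (λ.λ.λ.1)
  →1  (λ.λ.λ.1) (λ.λ.λ.λ.λ.1) (λ.(λ.0) 0 0)
  →2  (λ.λ.1) (λ.(λ.0) 0 0)
  →3  λ.λ.(λ.0) 0 0
  →4  λ.λ.0 0

Term B:
  start: (λ.(λ.0 1) (0 0 0)) ((λ.0) (λ.0))
  →1  (λ.0 ((λ.0) (λ.0))) ((λ.0) (λ.0) ((λ.0) (λ.0)) ((λ.0) (λ.0)))
  →2  (λ.0) (λ.0) ((λ.0) (λ.0)) ((λ.0) (λ.0)) ((λ.0) (λ.0))
  →3  (λ.0) ((λ.0) (λ.0)) ((λ.0) (λ.0)) ((λ.0) (λ.0))
  →4  (λ.0) (λ.0) ((λ.0) (λ.0)) ((λ.0) (λ.0))
  →5  (λ.0) ((λ.0) (λ.0)) ((λ.0) (λ.0))
  →6  (λ.0) (λ.0) ((λ.0) (λ.0))
  →7  (λ.0) ((λ.0) (λ.0))
  →8  (λ.0) (λ.0)
  →9  λ.0

Answer: DIFFERENT — A ⇓ λ.λ.0 0, B ⇓ λ.0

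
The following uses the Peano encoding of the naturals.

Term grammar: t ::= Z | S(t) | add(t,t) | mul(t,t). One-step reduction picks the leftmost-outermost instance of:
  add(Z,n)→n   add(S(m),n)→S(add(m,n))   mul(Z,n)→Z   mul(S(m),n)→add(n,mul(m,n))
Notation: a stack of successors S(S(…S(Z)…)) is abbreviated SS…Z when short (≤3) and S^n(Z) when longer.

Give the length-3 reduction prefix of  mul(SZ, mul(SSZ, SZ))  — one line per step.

Answer: after 3 steps: add(S(add(Z, mul(SZ, SZ))), mul(Z, mul(SSZ, SZ)))

Derivation:
  start: mul(SZ, mul(SSZ, SZ))
  →1  add(mul(SSZ, SZ), mul(Z, mul(SSZ, SZ)))
  →2  add(add(SZ, mul(SZ, SZ)), mul(Z, mul(SSZ, SZ)))
  →3  add(S(add(Z, mul(SZ, SZ))), mul(Z, mul(SSZ, SZ)))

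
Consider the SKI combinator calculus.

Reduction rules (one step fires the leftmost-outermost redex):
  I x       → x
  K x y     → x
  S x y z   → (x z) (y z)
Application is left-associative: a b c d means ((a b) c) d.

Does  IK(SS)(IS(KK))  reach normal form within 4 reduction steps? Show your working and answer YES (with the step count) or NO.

  start: IK(SS)(IS(KK))
  step 1: K(SS)(IS(KK))
  step 2: SS

Answer: YES — reaches normal form SS in 2 ≤ 4 steps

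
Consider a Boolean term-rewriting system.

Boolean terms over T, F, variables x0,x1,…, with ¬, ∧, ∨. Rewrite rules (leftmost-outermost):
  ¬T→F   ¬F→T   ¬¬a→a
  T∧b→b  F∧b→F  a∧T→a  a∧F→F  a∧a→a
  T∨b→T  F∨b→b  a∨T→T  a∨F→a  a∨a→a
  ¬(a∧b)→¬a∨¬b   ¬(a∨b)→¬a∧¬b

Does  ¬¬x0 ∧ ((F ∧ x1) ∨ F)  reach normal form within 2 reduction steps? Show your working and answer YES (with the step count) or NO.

Answer: NO — after 2 steps the term is x0 ∧ (F ∧ x1), not yet normal

Working:
  start: ¬¬x0 ∧ ((F ∧ x1) ∨ F)
  step 1: x0 ∧ ((F ∧ x1) ∨ F)
  step 2: x0 ∧ (F ∧ x1)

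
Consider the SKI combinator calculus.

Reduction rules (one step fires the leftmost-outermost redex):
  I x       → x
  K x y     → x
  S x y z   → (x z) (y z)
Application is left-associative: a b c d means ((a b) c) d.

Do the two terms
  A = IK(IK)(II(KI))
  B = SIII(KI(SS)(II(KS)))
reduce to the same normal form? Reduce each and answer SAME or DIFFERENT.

Term A:
  start: IK(IK)(II(KI))
  →1  K(IK)(II(KI))
  →2  IK
  →3  K

Term B:
  start: SIII(KI(SS)(II(KS)))
  →1  II(II)(KI(SS)(II(KS)))
  →2  I(II)(KI(SS)(II(KS)))
  →3  II(KI(SS)(II(KS)))
  →4  I(KI(SS)(II(KS)))
  →5  KI(SS)(II(KS))
  →6  I(II(KS))
  →7  II(KS)
  →8  I(KS)
  →9  KS

Answer: DIFFERENT — A ⇓ K, B ⇓ KS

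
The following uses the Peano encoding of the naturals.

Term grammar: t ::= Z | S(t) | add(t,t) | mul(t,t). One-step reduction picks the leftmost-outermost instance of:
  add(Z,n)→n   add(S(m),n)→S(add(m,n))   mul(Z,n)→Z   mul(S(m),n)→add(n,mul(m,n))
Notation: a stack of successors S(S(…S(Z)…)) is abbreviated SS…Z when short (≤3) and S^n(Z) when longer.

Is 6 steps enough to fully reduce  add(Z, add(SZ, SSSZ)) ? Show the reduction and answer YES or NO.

Answer: YES — reaches normal form S^4(Z) in 3 ≤ 6 steps

Derivation:
  start: add(Z, add(SZ, SSSZ))
  step 1: add(SZ, SSSZ)
  step 2: S(add(Z, SSSZ))
  step 3: S^4(Z)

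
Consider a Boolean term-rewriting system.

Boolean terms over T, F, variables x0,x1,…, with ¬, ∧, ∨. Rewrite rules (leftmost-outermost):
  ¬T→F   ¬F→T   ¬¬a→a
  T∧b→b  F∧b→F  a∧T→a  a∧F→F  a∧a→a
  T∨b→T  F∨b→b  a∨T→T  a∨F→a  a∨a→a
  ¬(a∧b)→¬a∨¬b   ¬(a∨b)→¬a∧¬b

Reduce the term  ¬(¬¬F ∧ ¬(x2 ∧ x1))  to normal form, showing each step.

  start: ¬(¬¬F ∧ ¬(x2 ∧ x1))
  →1  ¬¬¬F ∨ ¬¬(x2 ∧ x1)
  →2  ¬F ∨ ¬¬(x2 ∧ x1)
  →3  T ∨ ¬¬(x2 ∧ x1)
  →4  T

Answer: normal form = T  (in 4 steps)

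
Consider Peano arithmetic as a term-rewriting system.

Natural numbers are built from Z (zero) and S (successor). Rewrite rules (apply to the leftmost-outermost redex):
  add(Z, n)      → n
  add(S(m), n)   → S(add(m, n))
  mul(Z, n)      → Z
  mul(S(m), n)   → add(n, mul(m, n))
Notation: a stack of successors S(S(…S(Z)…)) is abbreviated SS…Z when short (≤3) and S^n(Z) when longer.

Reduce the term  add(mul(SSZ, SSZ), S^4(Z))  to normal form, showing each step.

  start: add(mul(SSZ, SSZ), S^4(Z))
  step 1: add(add(SSZ, mul(SZ, SSZ)), S^4(Z))
  step 2: add(S(add(SZ, mul(SZ, SSZ))), S^4(Z))
  step 3: S(add(add(SZ, mul(SZ, SSZ)), S^4(Z)))
  step 4: S(add(S(add(Z, mul(SZ, SSZ))), S^4(Z)))
  step 5: S(S(add(add(Z, mul(SZ, SSZ)), S^4(Z))))
  step 6: S(S(add(mul(SZ, SSZ), S^4(Z))))
  step 7: S(S(add(add(SSZ, mul(Z, SSZ)), S^4(Z))))
  step 8: S(S(add(S(add(SZ, mul(Z, SSZ))), S^4(Z))))
  step 9: S(S(S(add(add(SZ, mul(Z, SSZ)), S^4(Z)))))
  step 10: S(S(S(add(S(add(Z, mul(Z, SSZ))), S^4(Z)))))
  step 11: S(S(S(S(add(add(Z, mul(Z, SSZ)), S^4(Z))))))
  step 12: S(S(S(S(add(mul(Z, SSZ), S^4(Z))))))
  step 13: S(S(S(S(add(Z, S^4(Z))))))
  step 14: S^8(Z)

Answer: normal form = S^8(Z)  (in 14 steps)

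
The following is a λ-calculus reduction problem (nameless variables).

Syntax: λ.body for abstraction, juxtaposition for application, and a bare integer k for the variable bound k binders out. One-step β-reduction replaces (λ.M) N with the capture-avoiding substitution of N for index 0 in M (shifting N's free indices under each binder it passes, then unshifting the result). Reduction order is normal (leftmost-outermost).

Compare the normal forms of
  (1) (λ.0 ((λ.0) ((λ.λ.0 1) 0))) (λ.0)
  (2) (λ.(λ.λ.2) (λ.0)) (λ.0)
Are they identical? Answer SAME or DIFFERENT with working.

Answer: DIFFERENT — A ⇓ λ.0 (λ.0), B ⇓ λ.λ.0

Reduction:
Term A:
  start: (λ.0 ((λ.0) ((λ.λ.0 1) 0))) (λ.0)
  →1  (λ.0) ((λ.0) ((λ.λ.0 1) (λ.0)))
  →2  (λ.0) ((λ.λ.0 1) (λ.0))
  →3  (λ.λ.0 1) (λ.0)
  →4  λ.0 (λ.0)

Term B:
  start: (λ.(λ.λ.2) (λ.0)) (λ.0)
  →1  (λ.λ.λ.0) (λ.0)
  →2  λ.λ.0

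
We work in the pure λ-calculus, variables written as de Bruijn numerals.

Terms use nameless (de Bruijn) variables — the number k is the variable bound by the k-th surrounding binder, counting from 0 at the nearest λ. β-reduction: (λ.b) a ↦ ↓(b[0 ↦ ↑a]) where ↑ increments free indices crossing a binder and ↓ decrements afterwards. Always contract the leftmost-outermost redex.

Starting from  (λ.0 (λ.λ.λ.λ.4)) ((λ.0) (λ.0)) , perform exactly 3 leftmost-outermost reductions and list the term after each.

  start: (λ.0 (λ.λ.λ.λ.4)) ((λ.0) (λ.0))
  [1] (λ.0) (λ.0) (λ.λ.λ.λ.(λ.0) (λ.0))
  [2] (λ.0) (λ.λ.λ.λ.(λ.0) (λ.0))
  [3] λ.λ.λ.λ.(λ.0) (λ.0)

Answer: after 3 steps: λ.λ.λ.λ.(λ.0) (λ.0)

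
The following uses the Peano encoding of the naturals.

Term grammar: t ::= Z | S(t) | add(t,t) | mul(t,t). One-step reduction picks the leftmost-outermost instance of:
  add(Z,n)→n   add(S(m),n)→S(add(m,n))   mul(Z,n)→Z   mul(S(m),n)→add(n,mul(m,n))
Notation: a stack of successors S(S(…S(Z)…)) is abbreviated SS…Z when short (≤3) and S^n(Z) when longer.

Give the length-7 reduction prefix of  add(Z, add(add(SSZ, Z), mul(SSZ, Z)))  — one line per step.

  start: add(Z, add(add(SSZ, Z), mul(SSZ, Z)))
  step 1: add(add(SSZ, Z), mul(SSZ, Z))
  step 2: add(S(add(SZ, Z)), mul(SSZ, Z))
  step 3: S(add(add(SZ, Z), mul(SSZ, Z)))
  step 4: S(add(S(add(Z, Z)), mul(SSZ, Z)))
  step 5: S(S(add(add(Z, Z), mul(SSZ, Z))))
  step 6: S(S(add(Z, mul(SSZ, Z))))
  step 7: S(S(mul(SSZ, Z)))

Answer: after 7 steps: S(S(mul(SSZ, Z)))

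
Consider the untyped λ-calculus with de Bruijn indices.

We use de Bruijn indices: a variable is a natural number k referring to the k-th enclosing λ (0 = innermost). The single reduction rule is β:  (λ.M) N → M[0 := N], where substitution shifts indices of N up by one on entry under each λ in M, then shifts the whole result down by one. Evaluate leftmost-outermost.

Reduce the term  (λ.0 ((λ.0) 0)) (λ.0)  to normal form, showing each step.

  start: (λ.0 ((λ.0) 0)) (λ.0)
  →1  (λ.0) ((λ.0) (λ.0))
  →2  (λ.0) (λ.0)
  →3  λ.0

Answer: normal form = λ.0  (in 3 steps)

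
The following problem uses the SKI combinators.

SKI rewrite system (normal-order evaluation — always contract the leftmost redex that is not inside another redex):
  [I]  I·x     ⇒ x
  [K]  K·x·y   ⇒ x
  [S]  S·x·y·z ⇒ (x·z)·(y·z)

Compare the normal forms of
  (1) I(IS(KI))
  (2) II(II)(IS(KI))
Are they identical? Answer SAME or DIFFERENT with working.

Term A:
  start: I(IS(KI))
  [1] IS(KI)
  [2] S(KI)

Term B:
  start: II(II)(IS(KI))
  [1] I(II)(IS(KI))
  [2] II(IS(KI))
  [3] I(IS(KI))
  [4] IS(KI)
  [5] S(KI)

Answer: SAME — A ⇓ S(KI), B ⇓ S(KI)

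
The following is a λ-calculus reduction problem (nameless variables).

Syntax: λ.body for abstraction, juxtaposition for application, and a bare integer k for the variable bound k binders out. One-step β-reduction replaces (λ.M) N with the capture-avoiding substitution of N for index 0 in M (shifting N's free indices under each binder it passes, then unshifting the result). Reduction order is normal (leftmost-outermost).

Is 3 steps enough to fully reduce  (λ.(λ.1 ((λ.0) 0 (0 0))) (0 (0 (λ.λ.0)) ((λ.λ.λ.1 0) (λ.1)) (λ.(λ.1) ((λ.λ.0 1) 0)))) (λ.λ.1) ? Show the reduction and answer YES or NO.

  start: (λ.(λ.1 ((λ.0) 0 (0 0))) (0 (0 (λ.λ.0)) ((λ.λ.λ.1 0) (λ.1)) (λ.(λ.1) ((λ.λ.0 1) 0)))) (λ.λ.1)
  step 1: (λ.(λ.λ.1) ((λ.0) 0 (0 0))) ((λ.λ.1) ((λ.λ.1) (λ.λ.0)) ((λ.λ.λ.1 0) (λ.λ.λ.1)) (λ.(λ.1) ((λ.λ.0 1) 0)))
  step 2: (λ.λ.1) ((λ.0) ((λ.λ.1) ((λ.λ.1) (λ.λ.0)) ((λ.λ.λ.1 0) (λ.λ.λ.1)) (λ.(λ.1) ((λ.λ.0 1) 0))) ((λ.λ.1) ((λ.λ.1) (λ.λ.0)) ((λ.λ.λ.1 0) (λ.λ.λ.1)) (λ.(λ.1) ((λ.λ.0 1) 0)) ((λ.λ.1) ((λ.λ.1) (λ.λ.0)) ((λ.λ.λ.1 0) (λ.λ.λ.1)) (λ.(λ.1) ((λ.λ.0 1) 0)))))
  step 3: λ.(λ.0) ((λ.λ.1) ((λ.λ.1) (λ.λ.0)) ((λ.λ.λ.1 0) (λ.λ.λ.1)) (λ.(λ.1) ((λ.λ.0 1) 0))) ((λ.λ.1) ((λ.λ.1) (λ.λ.0)) ((λ.λ.λ.1 0) (λ.λ.λ.1)) (λ.(λ.1) ((λ.λ.0 1) 0)) ((λ.λ.1) ((λ.λ.1) (λ.λ.0)) ((λ.λ.λ.1 0) (λ.λ.λ.1)) (λ.(λ.1) ((λ.λ.0 1) 0))))

Answer: NO — after 3 steps the term is λ.(λ.0) ((λ.λ.1) ((λ.λ.1) (λ.λ.0)) ((λ.λ.λ.1 0) (λ.λ.λ.1)) (λ.(λ.1) ((λ.λ.0 1) 0))) ((λ.λ.1) ((λ.λ.1) (λ.λ.0)) ((λ.λ.λ.1 0) (λ.λ.λ.1)) (λ.(λ.1) ((λ.λ.0 1) 0)) ((λ.λ.1) ((λ.λ.1) (λ.λ.0)) ((λ.λ.λ.1 0) (λ.λ.λ.1)) (λ.(λ.1) ((λ.λ.0 1) 0)))), not yet normal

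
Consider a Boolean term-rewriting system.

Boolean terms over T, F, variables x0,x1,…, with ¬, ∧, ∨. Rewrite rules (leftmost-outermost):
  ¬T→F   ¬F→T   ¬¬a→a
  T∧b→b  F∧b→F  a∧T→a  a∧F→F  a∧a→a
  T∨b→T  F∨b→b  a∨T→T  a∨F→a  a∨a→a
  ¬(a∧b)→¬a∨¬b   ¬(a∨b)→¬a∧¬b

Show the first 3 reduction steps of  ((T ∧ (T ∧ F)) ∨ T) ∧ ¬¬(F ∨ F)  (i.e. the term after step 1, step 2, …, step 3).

Answer: after 3 steps: F ∨ F

Working:
  start: ((T ∧ (T ∧ F)) ∨ T) ∧ ¬¬(F ∨ F)
  step 1: T ∧ ¬¬(F ∨ F)
  step 2: ¬¬(F ∨ F)
  step 3: F ∨ F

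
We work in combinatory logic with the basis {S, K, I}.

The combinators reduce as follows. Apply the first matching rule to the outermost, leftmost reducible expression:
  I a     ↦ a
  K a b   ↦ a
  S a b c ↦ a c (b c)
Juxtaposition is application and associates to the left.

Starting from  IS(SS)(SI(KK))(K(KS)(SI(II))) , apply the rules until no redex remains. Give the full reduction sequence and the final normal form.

Answer: normal form = SSS  (in 9 steps)

Reduction:
  start: IS(SS)(SI(KK))(K(KS)(SI(II)))
  →1  S(SS)(SI(KK))(K(KS)(SI(II)))
  →2  SS(K(KS)(SI(II)))(SI(KK)(K(KS)(SI(II))))
  →3  S(SI(KK)(K(KS)(SI(II))))(K(KS)(SI(II))(SI(KK)(K(KS)(SI(II)))))
  →4  S(I(K(KS)(SI(II)))(KK(K(KS)(SI(II)))))(K(KS)(SI(II))(SI(KK)(K(KS)(SI(II)))))
  →5  S(K(KS)(SI(II))(KK(K(KS)(SI(II)))))(K(KS)(SI(II))(SI(KK)(K(KS)(SI(II)))))
  →6  S(KS(KK(K(KS)(SI(II)))))(K(KS)(SI(II))(SI(KK)(K(KS)(SI(II)))))
  →7  SS(K(KS)(SI(II))(SI(KK)(K(KS)(SI(II)))))
  →8  SS(KS(SI(KK)(K(KS)(SI(II)))))
  →9  SSS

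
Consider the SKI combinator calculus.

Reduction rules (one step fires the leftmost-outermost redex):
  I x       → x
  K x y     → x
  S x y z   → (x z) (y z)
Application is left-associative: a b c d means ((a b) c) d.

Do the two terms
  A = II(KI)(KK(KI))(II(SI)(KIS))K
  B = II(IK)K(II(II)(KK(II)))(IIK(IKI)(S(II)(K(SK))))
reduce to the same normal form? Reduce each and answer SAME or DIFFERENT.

Term A:
  start: II(KI)(KK(KI))(II(SI)(KIS))K
  →1  I(KI)(KK(KI))(II(SI)(KIS))K
  →2  KI(KK(KI))(II(SI)(KIS))K
  →3  I(II(SI)(KIS))K
  →4  II(SI)(KIS)K
  →5  I(SI)(KIS)K
  →6  SI(KIS)K
  →7  IK(KISK)
  →8  K(KISK)
  →9  K(IK)
  →10  KK

Term B:
  start: II(IK)K(II(II)(KK(II)))(IIK(IKI)(S(II)(K(SK))))
  →1  I(IK)K(II(II)(KK(II)))(IIK(IKI)(S(II)(K(SK))))
  →2  IKK(II(II)(KK(II)))(IIK(IKI)(S(II)(K(SK))))
  →3  KK(II(II)(KK(II)))(IIK(IKI)(S(II)(K(SK))))
  →4  K(IIK(IKI)(S(II)(K(SK))))
  →5  K(IK(IKI)(S(II)(K(SK))))
  →6  K(K(IKI)(S(II)(K(SK))))
  →7  K(IKI)
  →8  K(KI)

Answer: DIFFERENT — A ⇓ KK, B ⇓ K(KI)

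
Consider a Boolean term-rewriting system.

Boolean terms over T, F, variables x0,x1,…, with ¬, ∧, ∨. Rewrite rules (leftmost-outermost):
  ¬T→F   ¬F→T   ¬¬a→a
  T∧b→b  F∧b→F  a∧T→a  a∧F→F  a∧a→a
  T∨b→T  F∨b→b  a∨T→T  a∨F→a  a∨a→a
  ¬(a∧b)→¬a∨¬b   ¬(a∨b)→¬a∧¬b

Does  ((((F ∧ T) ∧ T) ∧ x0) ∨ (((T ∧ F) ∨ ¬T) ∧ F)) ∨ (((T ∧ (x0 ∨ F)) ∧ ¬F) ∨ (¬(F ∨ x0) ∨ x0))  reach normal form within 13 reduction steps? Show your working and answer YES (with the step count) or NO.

  start: ((((F ∧ T) ∧ T) ∧ x0) ∨ (((T ∧ F) ∨ ¬T) ∧ F)) ∨ (((T ∧ (x0 ∨ F)) ∧ ¬F) ∨ (¬(F ∨ x0) ∨ x0))
  →1  (((F ∧ T) ∧ x0) ∨ (((T ∧ F) ∨ ¬T) ∧ F)) ∨ (((T ∧ (x0 ∨ F)) ∧ ¬F) ∨ (¬(F ∨ x0) ∨ x0))
  →2  ((F ∧ x0) ∨ (((T ∧ F) ∨ ¬T) ∧ F)) ∨ (((T ∧ (x0 ∨ F)) ∧ ¬F) ∨ (¬(F ∨ x0) ∨ x0))
  →3  (F ∨ (((T ∧ F) ∨ ¬T) ∧ F)) ∨ (((T ∧ (x0 ∨ F)) ∧ ¬F) ∨ (¬(F ∨ x0) ∨ x0))
  →4  (((T ∧ F) ∨ ¬T) ∧ F) ∨ (((T ∧ (x0 ∨ F)) ∧ ¬F) ∨ (¬(F ∨ x0) ∨ x0))
  →5  F ∨ (((T ∧ (x0 ∨ F)) ∧ ¬F) ∨ (¬(F ∨ x0) ∨ x0))
  →6  ((T ∧ (x0 ∨ F)) ∧ ¬F) ∨ (¬(F ∨ x0) ∨ x0)
  →7  ((x0 ∨ F) ∧ ¬F) ∨ (¬(F ∨ x0) ∨ x0)
  →8  (x0 ∧ ¬F) ∨ (¬(F ∨ x0) ∨ x0)
  →9  (x0 ∧ T) ∨ (¬(F ∨ x0) ∨ x0)
  →10  x0 ∨ (¬(F ∨ x0) ∨ x0)
  →11  x0 ∨ ((¬F ∧ ¬x0) ∨ x0)
  →12  x0 ∨ ((T ∧ ¬x0) ∨ x0)
  →13  x0 ∨ (¬x0 ∨ x0)

Answer: YES — reaches normal form x0 ∨ (¬x0 ∨ x0) in 13 ≤ 13 steps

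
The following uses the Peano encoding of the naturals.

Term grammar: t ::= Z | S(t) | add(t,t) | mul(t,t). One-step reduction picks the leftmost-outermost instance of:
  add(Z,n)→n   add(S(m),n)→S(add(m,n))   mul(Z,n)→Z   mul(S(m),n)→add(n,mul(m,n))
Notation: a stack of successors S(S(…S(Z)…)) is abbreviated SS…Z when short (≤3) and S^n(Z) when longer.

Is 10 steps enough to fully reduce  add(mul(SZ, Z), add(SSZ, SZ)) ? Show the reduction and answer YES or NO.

  start: add(mul(SZ, Z), add(SSZ, SZ))
  [1] add(add(Z, mul(Z, Z)), add(SSZ, SZ))
  [2] add(mul(Z, Z), add(SSZ, SZ))
  [3] add(Z, add(SSZ, SZ))
  [4] add(SSZ, SZ)
  [5] S(add(SZ, SZ))
  [6] S(S(add(Z, SZ)))
  [7] SSSZ

Answer: YES — reaches normal form SSSZ in 7 ≤ 10 steps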